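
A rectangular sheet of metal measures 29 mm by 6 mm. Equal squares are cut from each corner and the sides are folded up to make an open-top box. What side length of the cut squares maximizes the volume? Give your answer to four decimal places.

With cut size x, the volume is V(x) = x(29 − 2x)(6 − 2x) for 0 < x < 3.
V'(x) = 12x^2 − 140x + 174. Setting V'(x) = 0 gives x ≈ 1.4143 (the root in (0, 3)).
V''(x) = 24x − 140 is negative there, so this is the maximum; V ≈ 117.3869.

1.4143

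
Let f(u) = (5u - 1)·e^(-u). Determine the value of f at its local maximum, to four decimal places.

1.5060

Differentiating with the product rule gives f'(u) = (-5u + 6)·e^(-u). Since e^(-u) > 0, the only critical point is u = 6/5.
f''(6/5) has the same sign as -5 < 0, so this is a local maximum.
f(6/5) = (5)·e^(-6/5) ≈ 1.5060.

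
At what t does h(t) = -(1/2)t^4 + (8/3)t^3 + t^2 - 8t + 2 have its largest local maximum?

4

Critical points: h'(t) = -2t^3 + 8t^2 + 2t - 8 vanishes at t = -1, 1, 4.
h''(t) = -6t^2 + 16t + 2. h''(-1) = -20 < 0 ⇒ local maximum; h''(1) = 12 > 0 ⇒ local minimum; h''(4) = -30 < 0 ⇒ local maximum.
Thus h has its largest local maximum at t = 4, with value 86/3.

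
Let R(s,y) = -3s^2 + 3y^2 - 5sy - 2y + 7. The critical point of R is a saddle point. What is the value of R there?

415/61

∂R/∂s = -6s - 5y = 0 and ∂R/∂y = -5s + 6y - 2 = 0, so (s, y) = (-10/61, 12/61).
The Hessian has R_{ss} = -6, R_{yy} = 6, R_{sy} = -5, giving D = -61 < 0, so the point is a saddle point.
R(-10/61, 12/61) = 415/61.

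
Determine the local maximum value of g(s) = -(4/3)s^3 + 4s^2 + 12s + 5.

g'(s) = -4s^2 + 8s + 12. Setting g'(s) = 0 gives s ∈ {-1, 3}.
g''(s) = -8s + 8. g''(-1) = 16 > 0 ⇒ local minimum; g''(3) = -16 < 0 ⇒ local maximum.
The local maximum is g(3) = 41.

41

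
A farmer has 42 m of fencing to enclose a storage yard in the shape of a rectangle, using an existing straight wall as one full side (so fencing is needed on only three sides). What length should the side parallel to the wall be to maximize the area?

21

Let the sides perpendicular to the wall have length x and the parallel side y, so 2x + y = 42 and the area is A = xy = x(42 − 2x).
A'(x) = 42 − 4x = 0 gives x = 21/2, and A''(x) = −4 < 0 confirms a maximum.
Then y = 42 − 2·21/2 = 21 and A = 441/2.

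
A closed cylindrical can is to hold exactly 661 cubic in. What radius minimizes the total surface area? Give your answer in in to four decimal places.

With radius r and height h, πr²h = 661 so h = 661/(πr²), and S(r) = 2πr² + 2πrh = 2πr² + 2·661/r.
S'(r) = 4πr − 2·661/r² = 0 ⇒ r³ = 661/(2π), so r ≈ 4.7207 and h = 2r ≈ 9.4414.
S''(r) = 4π + 4·661/r³ > 0, so this is the minimum; S ≈ 420.0641.

4.7207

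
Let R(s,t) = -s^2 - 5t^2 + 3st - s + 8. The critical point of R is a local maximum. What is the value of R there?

93/11

∂R/∂s = -2s + 3t - 1 = 0 and ∂R/∂t = 3s - 10t = 0, so (s, t) = (-10/11, -3/11).
The Hessian has R_{ss} = -2, R_{tt} = -10, R_{st} = 3, giving D = 11 > 0 with R_{ss} < 0, so the point is a local maximum.
R(-10/11, -3/11) = 93/11.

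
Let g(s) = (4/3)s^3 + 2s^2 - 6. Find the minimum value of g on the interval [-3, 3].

Differentiating, g'(s) = 4s^2 + 4s; which vanishes at s = -1 and s = 0.
Candidates: g(-3) = -24; g(-1) = -16/3; g(0) = -6; g(3) = 48.
The minimum over the interval is -24, attained at s = -3.

-24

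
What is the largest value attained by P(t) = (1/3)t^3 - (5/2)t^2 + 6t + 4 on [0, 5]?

79/6

Differentiating, P'(t) = t^2 - 5t + 6; which vanishes at t = 2 and t = 3.
Compare values at every candidate in [0, 5]: P(0) = 4, P(2) = 26/3, P(3) = 17/2, P(5) = 79/6.
The maximum over the interval is 79/6, attained at t = 5.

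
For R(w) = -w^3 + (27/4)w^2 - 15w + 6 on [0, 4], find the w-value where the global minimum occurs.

Differentiating, R'(w) = -3w^2 + (27/2)w - 15; which vanishes at w = 2 and w = 5/2.
Compare values at every candidate in [0, 4]: R(0) = 6, R(2) = -5, R(5/2) = -79/16, R(4) = -10.
The minimum over the interval is -10, attained at w = 4.

4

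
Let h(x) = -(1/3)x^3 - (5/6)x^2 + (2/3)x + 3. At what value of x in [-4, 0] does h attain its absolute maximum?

-4

The derivative is -x^2 - (5/3)x + 2/3, whose only zero in [-4, 0] is x = -2.
Candidates: h(-4) = 25/3,  h(-2) = 1,  h(0) = 3.
The maximum over the interval is 25/3, attained at x = -4.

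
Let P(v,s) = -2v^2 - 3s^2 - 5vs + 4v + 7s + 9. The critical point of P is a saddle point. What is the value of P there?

∂P/∂v = -4v - 5s + 4 = 0 and ∂P/∂s = -5v - 6s + 7 = 0, so (v, s) = (11, -8).
The Hessian has P_{vv} = -4, P_{ss} = -6, P_{vs} = -5, giving D = -1 < 0, so the point is a saddle point.
P(11, -8) = 3.

3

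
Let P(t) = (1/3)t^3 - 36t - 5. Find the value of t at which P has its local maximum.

Critical points: P'(t) = t^2 - 36 vanishes at t = -6, 6.
Second-derivative test with P''(t) = 2t: P''(-6) = -12 < 0 ⇒ local maximum; P''(6) = 12 > 0 ⇒ local minimum.
Thus P has its local maximum at t = -6, with value 139.

-6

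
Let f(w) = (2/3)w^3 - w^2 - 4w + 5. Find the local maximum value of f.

22/3

f'(w) = 2w^2 - 2w - 4. Setting f'(w) = 0 gives w ∈ {-1, 2}.
f''(w) = 4w - 2. f''(-1) = -6 < 0 ⇒ local maximum; f''(2) = 6 > 0 ⇒ local minimum.
Thus f has its local maximum at w = -1, with value 22/3.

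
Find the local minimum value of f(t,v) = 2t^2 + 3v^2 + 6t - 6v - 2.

-19/2

∂f/∂t = 4t + 6 = 0 and ∂f/∂v = 6v - 6 = 0, so (t, v) = (-3/2, 1).
The Hessian has f_{tt} = 4, f_{vv} = 6, f_{tv} = 0, giving D = 24 > 0 with f_{tt} > 0, so the point is a local minimum.
f(-3/2, 1) = -19/2.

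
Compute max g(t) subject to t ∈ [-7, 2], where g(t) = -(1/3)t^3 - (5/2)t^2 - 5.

-5

g'(t) = -t^2 - 5t, which vanishes at t = -5 and t = 0.
Compare values at every candidate in [-7, 2]: g(-7) = -79/6,  g(-5) = -155/6,  g(0) = -5,  g(2) = -53/3.
Hence the absolute maximum is -5 at t = 0.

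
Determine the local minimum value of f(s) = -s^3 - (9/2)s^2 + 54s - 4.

f'(s) = -3s^2 - 9s + 54 = 0 at s = -6, 3.
Since f''(s) = -6s - 9, we get f''(-6) = 27 > 0 ⇒ local minimum; f''(3) = -27 < 0 ⇒ local maximum.
So the local minimum value is f(-6) = -274.

-274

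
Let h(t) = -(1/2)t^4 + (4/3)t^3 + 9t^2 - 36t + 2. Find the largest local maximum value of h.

h'(t) = -2t^3 + 4t^2 + 18t - 36. Setting h'(t) = 0 gives t ∈ {-3, 2, 3}.
h''(t) = -6t^2 + 8t + 18. h''(-3) = -60 < 0 ⇒ local maximum; h''(2) = 10 > 0 ⇒ local minimum; h''(3) = -12 < 0 ⇒ local maximum.
Thus h has its largest local maximum at t = -3, with value 229/2.

229/2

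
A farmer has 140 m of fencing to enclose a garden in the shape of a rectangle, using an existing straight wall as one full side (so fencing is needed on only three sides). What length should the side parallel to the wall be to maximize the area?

Let the sides perpendicular to the wall have length x and the parallel side y, so 2x + y = 140 and the area is A = xy = x(140 − 2x).
A'(x) = 140 − 4x = 0 gives x = 35, and A''(x) = −4 < 0 confirms a maximum.
Then y = 140 − 2·35 = 70 and A = 2450.

70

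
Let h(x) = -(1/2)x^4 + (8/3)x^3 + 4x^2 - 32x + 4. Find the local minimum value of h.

h'(x) = -2x^3 + 8x^2 + 8x - 32 = 0 at x = -2, 2, 4.
Second-derivative test with h''(x) = -6x^2 + 16x + 8: h''(-2) = -48 < 0 ⇒ local maximum; h''(2) = 16 > 0 ⇒ local minimum; h''(4) = -24 < 0 ⇒ local maximum.
Thus h has its local minimum at x = 2, with value -92/3.

-92/3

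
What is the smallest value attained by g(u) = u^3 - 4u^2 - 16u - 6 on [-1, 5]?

-70

The derivative is 3u^2 - 8u - 16, whose only zero in [-1, 5] is u = 4.
Candidates: g(-1) = 5; g(4) = -70; g(5) = -61.
Hence the absolute minimum is -70 at u = 4.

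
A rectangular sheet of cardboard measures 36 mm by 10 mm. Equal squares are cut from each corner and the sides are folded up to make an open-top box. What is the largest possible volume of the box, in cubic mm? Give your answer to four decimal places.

389.9883

With cut size x, the volume is V(x) = x(36 − 2x)(10 − 2x) for 0 < x < 5.
V'(x) = 12x^2 − 184x + 360. Setting V'(x) = 0 gives x ≈ 2.3022 (the root in (0, 5)).
V''(x) = 24x − 184 is negative there, so this is the maximum; V ≈ 389.9883.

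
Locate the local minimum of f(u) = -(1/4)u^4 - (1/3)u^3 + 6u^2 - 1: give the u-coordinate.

Critical points: f'(u) = -u^3 - u^2 + 12u vanishes at u = -4, 0, 3.
f''(u) = -3u^2 - 2u + 12. f''(-4) = -28 < 0 ⇒ local maximum; f''(0) = 12 > 0 ⇒ local minimum; f''(3) = -21 < 0 ⇒ local maximum.
The local minimum is f(0) = -1.

0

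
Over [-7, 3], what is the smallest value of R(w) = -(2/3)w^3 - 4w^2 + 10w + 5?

-185/3

The derivative is -2w^2 - 8w + 10, which vanishes at w = -5 and w = 1.
Evaluating at the critical points and endpoints: R(-7) = -97/3,  R(-5) = -185/3,  R(1) = 31/3,  R(3) = -19.
So the minimum is R(-5) = -185/3.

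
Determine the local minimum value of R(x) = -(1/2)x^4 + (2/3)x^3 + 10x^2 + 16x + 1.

R'(x) = -2x^3 + 2x^2 + 20x + 16. Setting R'(x) = 0 gives x ∈ {-2, -1, 4}.
Second-derivative test with R''(x) = -6x^2 + 4x + 20: R''(-2) = -12 < 0 ⇒ local maximum; R''(-1) = 10 > 0 ⇒ local minimum; R''(4) = -60 < 0 ⇒ local maximum.
The local minimum is R(-1) = -37/6.

-37/6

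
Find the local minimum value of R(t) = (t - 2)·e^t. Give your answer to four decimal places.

-2.7183

Differentiating with the product rule gives R'(t) = (t - 1)·e^t. Since e^t > 0, the only critical point is t = 1.
R''(1) has the same sign as 1 > 0, so this is a local minimum.
R(1) = (-1)·e^(1) ≈ -2.7183.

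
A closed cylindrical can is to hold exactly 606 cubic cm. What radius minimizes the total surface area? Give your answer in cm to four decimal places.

4.5860

With radius r and height h, πr²h = 606 so h = 606/(πr²), and S(r) = 2πr² + 2πrh = 2πr² + 2·606/r.
S'(r) = 4πr − 2·606/r² = 0 ⇒ r³ = 606/(2π), so r ≈ 4.5860 and h = 2r ≈ 9.1719.
S''(r) = 4π + 4·606/r³ > 0, so this is the minimum; S ≈ 396.4268.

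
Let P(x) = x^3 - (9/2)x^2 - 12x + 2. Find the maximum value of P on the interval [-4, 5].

17/2

The derivative is 3x^2 - 9x - 12, which vanishes at x = -1 and x = 4.
Compare values at every candidate in [-4, 5]: P(-4) = -86,  P(-1) = 17/2,  P(4) = -54,  P(5) = -91/2.
Hence the absolute maximum is 17/2 at x = -1.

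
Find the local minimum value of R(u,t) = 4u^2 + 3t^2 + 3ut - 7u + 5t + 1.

∂R/∂u = 8u + 3t - 7 = 0 and ∂R/∂t = 3u + 6t + 5 = 0, so (u, t) = (19/13, -61/39).
The Hessian has R_{uu} = 8, R_{tt} = 6, R_{ut} = 3, giving D = 39 > 0 with R_{uu} > 0, so the point is a local minimum.
R(19/13, -61/39) = -313/39.

-313/39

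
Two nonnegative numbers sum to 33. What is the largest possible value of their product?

1089/4

With x + y = 33, the product is P(x) = x(33 − x).
P'(x) = 33 − 2x = 0 gives x = 33/2; P'' = −2 < 0, so this is the maximum.
P = 33/2·33/2 = 1089/4.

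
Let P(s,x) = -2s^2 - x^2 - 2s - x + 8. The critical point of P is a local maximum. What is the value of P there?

35/4

∂P/∂s = -4s - 2 = 0 and ∂P/∂x = -2x - 1 = 0, so (s, x) = (-1/2, -1/2).
The Hessian has P_{ss} = -4, P_{xx} = -2, P_{sx} = 0, giving D = 8 > 0 with P_{ss} < 0, so the point is a local maximum.
P(-1/2, -1/2) = 35/4.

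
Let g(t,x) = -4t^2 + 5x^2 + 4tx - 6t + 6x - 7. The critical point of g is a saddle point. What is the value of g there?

-41/8

∂g/∂t = -8t + 4x - 6 = 0 and ∂g/∂x = 4t + 10x + 6 = 0, so (t, x) = (-7/8, -1/4).
The Hessian has g_{tt} = -8, g_{xx} = 10, g_{tx} = 4, giving D = -96 < 0, so the point is a saddle point.
g(-7/8, -1/4) = -41/8.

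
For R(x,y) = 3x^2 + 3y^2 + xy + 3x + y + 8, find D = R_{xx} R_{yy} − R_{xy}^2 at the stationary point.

∂R/∂x = 6x + y + 3 = 0 and ∂R/∂y = x + 6y + 1 = 0, so (x, y) = (-17/35, -3/35).
The Hessian has R_{xx} = 6, R_{yy} = 6, R_{xy} = 1, giving D = 35 > 0 with R_{xx} > 0, so the point is a local minimum.
D = (6)·(6) − (1)^2 = 35.

35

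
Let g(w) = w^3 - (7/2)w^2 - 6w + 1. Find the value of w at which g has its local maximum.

Critical points: g'(w) = 3w^2 - 7w - 6 vanishes at w = -2/3, 3.
Second-derivative test with g''(w) = 6w - 7: g''(-2/3) = -11 < 0 ⇒ local maximum; g''(3) = 11 > 0 ⇒ local minimum.
The local maximum is g(-2/3) = 85/27.

-2/3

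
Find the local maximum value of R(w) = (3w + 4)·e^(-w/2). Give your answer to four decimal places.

4.2992

R'(w) = 3·e^(-w/2) + (3w + 4)·(-1/2)·e^(-w/2) = (-(3/2)w + 1)·e^(-w/2). Since e^(-w/2) > 0, the only critical point is w = 2/3.
R''(2/3) has the same sign as -3/2 < 0, so this is a local maximum.
R(2/3) = (6)·e^(-1/3) ≈ 4.2992.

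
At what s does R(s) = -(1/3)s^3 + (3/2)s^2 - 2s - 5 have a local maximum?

Critical points: R'(s) = -s^2 + 3s - 2 vanishes at s = 1, 2.
Second-derivative test with R''(s) = -2s + 3: R''(1) = 1 > 0 ⇒ local minimum; R''(2) = -1 < 0 ⇒ local maximum.
The local maximum is R(2) = -17/3.

2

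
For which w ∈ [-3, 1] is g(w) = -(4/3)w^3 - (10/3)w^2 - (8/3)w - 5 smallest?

Differentiating, g'(w) = -4w^2 - (20/3)w - 8/3; which vanishes at w = -1 and w = -2/3.
Evaluating at the critical points and endpoints: g(-3) = 9,  g(-1) = -13/3,  g(-2/3) = -349/81,  g(1) = -37/3.
So the minimum is g(1) = -37/3.

1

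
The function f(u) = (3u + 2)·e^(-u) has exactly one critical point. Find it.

f'(u) = 3·e^(-u) + (3u + 2)·(-1)·e^(-u) = (-3u + 1)·e^(-u). Since e^(-u) > 0, the only critical point is u = 1/3.
f''(1/3) has the same sign as -3 < 0, so this is a local maximum.
f(1/3) = (3)·e^(-1/3) ≈ 2.1496.

1/3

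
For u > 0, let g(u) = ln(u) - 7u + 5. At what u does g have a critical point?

1/7

g'(u) = 1/u − 7 = 0 gives u = 1/7.
g''(u) = -1/u², which is negative for u > 0, so this is a local maximum.
g(1/7) = 1·ln(1/7) - 1 + 5 ≈ 2.0541.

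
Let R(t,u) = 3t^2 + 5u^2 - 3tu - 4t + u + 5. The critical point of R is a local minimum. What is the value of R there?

∂R/∂t = 6t - 3u - 4 = 0 and ∂R/∂u = -3t + 10u + 1 = 0, so (t, u) = (37/51, 2/17).
The Hessian has R_{tt} = 6, R_{uu} = 10, R_{tu} = -3, giving D = 51 > 0 with R_{tt} > 0, so the point is a local minimum.
R(37/51, 2/17) = 184/51.

184/51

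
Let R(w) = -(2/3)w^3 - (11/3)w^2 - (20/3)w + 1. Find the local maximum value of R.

Critical points: R'(w) = -2w^2 - (22/3)w - 20/3 vanishes at w = -2, -5/3.
Second-derivative test with R''(w) = -4w - 22/3: R''(-2) = 2/3 > 0 ⇒ local minimum; R''(-5/3) = -2/3 < 0 ⇒ local maximum.
Thus R has its local maximum at w = -5/3, with value 406/81.

406/81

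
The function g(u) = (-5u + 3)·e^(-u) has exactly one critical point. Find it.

8/5

By the product rule, g'(u) = (5u - 8)·e^(-u). Since e^(-u) > 0, the only critical point is u = 8/5.
g''(8/5) has the same sign as 5 > 0, so this is a local minimum.
g(8/5) = (-5)·e^(-8/5) ≈ -1.0095.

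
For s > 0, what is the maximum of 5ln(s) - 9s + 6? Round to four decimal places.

f'(s) = 5/s − 9 = 0 gives s = 5/9.
f''(s) = -5/s², which is negative for s > 0, so this is a local maximum.
f(5/9) = 5·ln(5/9) - 5 + 6 ≈ -1.9389.

-1.9389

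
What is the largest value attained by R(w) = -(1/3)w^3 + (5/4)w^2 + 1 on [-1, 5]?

The derivative is -w^2 + (5/2)w, which vanishes at w = 0 and w = 5/2.
Compare values at every candidate in [-1, 5]: R(-1) = 31/12,  R(0) = 1,  R(5/2) = 173/48,  R(5) = -113/12.
So the maximum is R(5/2) = 173/48.

173/48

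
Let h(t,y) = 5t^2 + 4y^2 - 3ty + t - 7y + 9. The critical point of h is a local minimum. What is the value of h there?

∂h/∂t = 10t - 3y + 1 = 0 and ∂h/∂y = -3t + 8y - 7 = 0, so (t, y) = (13/71, 67/71).
The Hessian has h_{tt} = 10, h_{yy} = 8, h_{ty} = -3, giving D = 71 > 0 with h_{tt} > 0, so the point is a local minimum.
h(13/71, 67/71) = 411/71.

411/71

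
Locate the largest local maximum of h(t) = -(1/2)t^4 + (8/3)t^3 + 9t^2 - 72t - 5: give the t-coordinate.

Critical points: h'(t) = -2t^3 + 8t^2 + 18t - 72 vanishes at t = -3, 3, 4.
Second-derivative test with h''(t) = -6t^2 + 16t + 18: h''(-3) = -84 < 0 ⇒ local maximum; h''(3) = 12 > 0 ⇒ local minimum; h''(4) = -14 < 0 ⇒ local maximum.
The largest local maximum is h(-3) = 359/2.

-3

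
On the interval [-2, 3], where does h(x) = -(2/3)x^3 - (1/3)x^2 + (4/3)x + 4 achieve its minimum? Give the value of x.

3

The derivative is -2x^2 - (2/3)x + 4/3, which vanishes at x = -1 and x = 2/3.
Candidates: h(-2) = 16/3; h(-1) = 3; h(2/3) = 368/81; h(3) = -13.
The minimum over the interval is -13, attained at x = 3.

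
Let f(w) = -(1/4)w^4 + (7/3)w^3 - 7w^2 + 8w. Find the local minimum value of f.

8/3

f'(w) = -w^3 + 7w^2 - 14w + 8 = 0 at w = 1, 2, 4.
Since f''(w) = -3w^2 + 14w - 14, we get f''(1) = -3 < 0 ⇒ local maximum; f''(2) = 2 > 0 ⇒ local minimum; f''(4) = -6 < 0 ⇒ local maximum.
So the local minimum value is f(2) = 8/3.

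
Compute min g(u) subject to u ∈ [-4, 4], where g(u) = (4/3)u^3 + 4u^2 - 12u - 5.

Differentiating, g'(u) = 4u^2 + 8u - 12; which vanishes at u = -3 and u = 1.
Evaluating at the critical points and endpoints: g(-4) = 65/3, g(-3) = 31, g(1) = -35/3, g(4) = 289/3.
Hence the absolute minimum is -35/3 at u = 1.

-35/3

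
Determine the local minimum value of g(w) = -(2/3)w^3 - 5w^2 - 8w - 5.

-31/3

g'(w) = -2w^2 - 10w - 8. Setting g'(w) = 0 gives w ∈ {-4, -1}.
g''(w) = -4w - 10. g''(-4) = 6 > 0 ⇒ local minimum; g''(-1) = -6 < 0 ⇒ local maximum.
The local minimum is g(-4) = -31/3.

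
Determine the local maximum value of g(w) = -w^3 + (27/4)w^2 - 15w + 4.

-111/16

Critical points: g'(w) = -3w^2 + (27/2)w - 15 vanishes at w = 2, 5/2.
Since g''(w) = -6w + 27/2, we get g''(2) = 3/2 > 0 ⇒ local minimum; g''(5/2) = -3/2 < 0 ⇒ local maximum.
So the local maximum value is g(5/2) = -111/16.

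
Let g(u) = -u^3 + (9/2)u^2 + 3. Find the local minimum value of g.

g'(u) = -3u^2 + 9u = 0 at u = 0, 3.
g''(u) = -6u + 9. g''(0) = 9 > 0 ⇒ local minimum; g''(3) = -9 < 0 ⇒ local maximum.
So the local minimum value is g(0) = 3.

3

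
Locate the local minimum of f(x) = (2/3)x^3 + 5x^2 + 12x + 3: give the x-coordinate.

-2

f'(x) = 2x^2 + 10x + 12 = 0 at x = -3, -2.
Since f''(x) = 4x + 10, we get f''(-3) = -2 < 0 ⇒ local maximum; f''(-2) = 2 > 0 ⇒ local minimum.
Thus f has its local minimum at x = -2, with value -19/3.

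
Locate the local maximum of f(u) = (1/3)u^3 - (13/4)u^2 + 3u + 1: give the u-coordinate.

f'(u) = u^2 - (13/2)u + 3. Setting f'(u) = 0 gives u ∈ {1/2, 6}.
Second-derivative test with f''(u) = 2u - 13/2: f''(1/2) = -11/2 < 0 ⇒ local maximum; f''(6) = 11/2 > 0 ⇒ local minimum.
So the local maximum value is f(1/2) = 83/48.

1/2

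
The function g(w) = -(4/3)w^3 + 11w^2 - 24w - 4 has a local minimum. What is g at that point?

g'(w) = -4w^2 + 22w - 24. Setting g'(w) = 0 gives w ∈ {3/2, 4}.
Since g''(w) = -8w + 22, we get g''(3/2) = 10 > 0 ⇒ local minimum; g''(4) = -10 < 0 ⇒ local maximum.
The local minimum is g(3/2) = -79/4.

-79/4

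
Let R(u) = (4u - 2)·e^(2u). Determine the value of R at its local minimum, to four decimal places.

R'(u) = 4·e^(2u) + (4u - 2)·2·e^(2u) = (8u)·e^(2u). Since e^(2u) > 0, the only critical point is u = 0.
R''(0) has the same sign as 8 > 0, so this is a local minimum.
R(0) = (-2)·e^(0) ≈ -2.0000.

-2.0000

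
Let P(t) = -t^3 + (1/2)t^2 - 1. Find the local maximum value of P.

Critical points: P'(t) = -3t^2 + t vanishes at t = 0, 1/3.
Since P''(t) = -6t + 1, we get P''(0) = 1 > 0 ⇒ local minimum; P''(1/3) = -1 < 0 ⇒ local maximum.
The local maximum is P(1/3) = -53/54.

-53/54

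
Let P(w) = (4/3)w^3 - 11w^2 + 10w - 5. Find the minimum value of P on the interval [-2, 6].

Differentiating, P'(w) = 4w^2 - 22w + 10; which vanishes at w = 1/2 and w = 5.
Evaluating at the critical points and endpoints: P(-2) = -239/3, P(1/2) = -31/12, P(5) = -190/3, P(6) = -53.
Hence the absolute minimum is -239/3 at w = -2.

-239/3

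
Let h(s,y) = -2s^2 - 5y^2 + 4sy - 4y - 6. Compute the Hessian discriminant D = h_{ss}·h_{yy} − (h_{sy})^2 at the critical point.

∂h/∂s = -4s + 4y = 0 and ∂h/∂y = 4s - 10y - 4 = 0, so (s, y) = (-2/3, -2/3).
The Hessian has h_{ss} = -4, h_{yy} = -10, h_{sy} = 4, giving D = 24 > 0 with h_{ss} < 0, so the point is a local maximum.
D = (-4)·(-10) − (4)^2 = 24.

24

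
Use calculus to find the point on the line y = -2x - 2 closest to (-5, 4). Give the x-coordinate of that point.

-17/5

Minimize D(x)^2 = (x + 5)^2 + (-2x - 6)^2.
d/dx[D^2] = 2(x + 5) + 2·(-2)·(-2x - 6) = 0 ⇒ x = -17/5.
Then y = 24/5 and the distance is √(16/5) ≈ 1.7889.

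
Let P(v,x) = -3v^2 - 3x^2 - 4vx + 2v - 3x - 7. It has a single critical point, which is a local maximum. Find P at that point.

∂P/∂v = -6v - 4x + 2 = 0 and ∂P/∂x = -4v - 6x - 3 = 0, so (v, x) = (6/5, -13/10).
The Hessian has P_{vv} = -6, P_{xx} = -6, P_{vx} = -4, giving D = 20 > 0 with P_{vv} < 0, so the point is a local maximum.
P(6/5, -13/10) = -77/20.

-77/20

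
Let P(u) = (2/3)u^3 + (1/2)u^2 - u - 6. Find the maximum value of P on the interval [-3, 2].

Differentiating, P'(u) = 2u^2 + u - 1; which vanishes at u = -1 and u = 1/2.
Candidates: P(-3) = -33/2, P(-1) = -31/6, P(1/2) = -151/24, P(2) = -2/3.
The maximum over the interval is -2/3, attained at u = 2.

-2/3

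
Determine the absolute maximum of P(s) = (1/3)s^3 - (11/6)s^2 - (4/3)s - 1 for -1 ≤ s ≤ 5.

The derivative is s^2 - (11/3)s - 4/3, which vanishes at s = -1/3 and s = 4.
Compare values at every candidate in [-1, 5]: P(-1) = -11/6; P(-1/3) = -125/162; P(4) = -43/3; P(5) = -71/6.
So the maximum is P(-1/3) = -125/162.

-125/162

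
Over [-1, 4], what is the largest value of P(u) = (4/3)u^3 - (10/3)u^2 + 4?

36

Differentiating, P'(u) = 4u^2 - (20/3)u; which vanishes at u = 0 and u = 5/3.
Evaluating at the critical points and endpoints: P(-1) = -2/3, P(0) = 4, P(5/3) = 74/81, P(4) = 36.
So the maximum is P(4) = 36.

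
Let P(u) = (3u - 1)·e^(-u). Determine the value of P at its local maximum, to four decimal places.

0.7908

Differentiating with the product rule gives P'(u) = (-3u + 4)·e^(-u). Since e^(-u) > 0, the only critical point is u = 4/3.
P''(4/3) has the same sign as -3 < 0, so this is a local maximum.
P(4/3) = (3)·e^(-4/3) ≈ 0.7908.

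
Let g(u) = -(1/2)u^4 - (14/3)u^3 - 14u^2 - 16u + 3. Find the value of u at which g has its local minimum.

-2

g'(u) = -2u^3 - 14u^2 - 28u - 16 = 0 at u = -4, -2, -1.
Second-derivative test with g''(u) = -6u^2 - 28u - 28: g''(-4) = -12 < 0 ⇒ local maximum; g''(-2) = 4 > 0 ⇒ local minimum; g''(-1) = -6 < 0 ⇒ local maximum.
The local minimum is g(-2) = 25/3.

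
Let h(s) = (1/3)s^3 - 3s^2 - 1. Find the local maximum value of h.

h'(s) = s^2 - 6s. Setting h'(s) = 0 gives s ∈ {0, 6}.
Second-derivative test with h''(s) = 2s - 6: h''(0) = -6 < 0 ⇒ local maximum; h''(6) = 6 > 0 ⇒ local minimum.
Thus h has its local maximum at s = 0, with value -1.

-1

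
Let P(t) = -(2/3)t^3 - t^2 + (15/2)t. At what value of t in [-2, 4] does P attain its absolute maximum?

The derivative is -2t^2 - 2t + 15/2, whose only zero in [-2, 4] is t = 3/2.
Evaluating at the critical points and endpoints: P(-2) = -41/3,  P(3/2) = 27/4,  P(4) = -86/3.
So the maximum is P(3/2) = 27/4.

3/2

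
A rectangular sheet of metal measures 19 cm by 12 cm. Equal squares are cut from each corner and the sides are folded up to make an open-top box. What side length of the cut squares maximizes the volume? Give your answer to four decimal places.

2.3928

With cut size x, the volume is V(x) = x(19 − 2x)(12 − 2x) for 0 < x < 6.
V'(x) = 12x^2 − 124x + 228. Setting V'(x) = 0 gives x ≈ 2.3928 (the root in (0, 6)).
V''(x) = 24x − 124 is negative there, so this is the maximum; V ≈ 245.3777.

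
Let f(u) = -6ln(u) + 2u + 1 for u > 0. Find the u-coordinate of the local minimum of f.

3

f'(u) = -6/u + 2 = 0 gives u = 3.
f''(u) = 6/u², which is positive for u > 0, so this is a local minimum.
f(3) = -6·ln(3) + 6 + 1 ≈ 0.4083.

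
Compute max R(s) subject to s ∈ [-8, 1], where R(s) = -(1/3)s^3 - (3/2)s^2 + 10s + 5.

79/6

Differentiating, R'(s) = -s^2 - 3s + 10; whose only zero in [-8, 1] is s = -5.
Evaluating at the critical points and endpoints: R(-8) = -1/3, R(-5) = -245/6, R(1) = 79/6.
So the maximum is R(1) = 79/6.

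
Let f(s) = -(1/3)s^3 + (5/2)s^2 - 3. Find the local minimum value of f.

Critical points: f'(s) = -s^2 + 5s vanishes at s = 0, 5.
f''(s) = -2s + 5. f''(0) = 5 > 0 ⇒ local minimum; f''(5) = -5 < 0 ⇒ local maximum.
Thus f has its local minimum at s = 0, with value -3.

-3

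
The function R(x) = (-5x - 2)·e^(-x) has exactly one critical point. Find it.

By the product rule, R'(x) = (5x - 3)·e^(-x). Since e^(-x) > 0, the only critical point is x = 3/5.
R''(3/5) has the same sign as 5 > 0, so this is a local minimum.
R(3/5) = (-5)·e^(-3/5) ≈ -2.7441.

3/5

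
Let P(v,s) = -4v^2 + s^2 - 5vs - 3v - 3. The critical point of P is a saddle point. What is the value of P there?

-114/41

∂P/∂v = -8v - 5s - 3 = 0 and ∂P/∂s = -5v + 2s = 0, so (v, s) = (-6/41, -15/41).
The Hessian has P_{vv} = -8, P_{ss} = 2, P_{vs} = -5, giving D = -41 < 0, so the point is a saddle point.
P(-6/41, -15/41) = -114/41.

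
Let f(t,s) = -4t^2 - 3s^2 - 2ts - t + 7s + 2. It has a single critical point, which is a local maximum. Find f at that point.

301/44

∂f/∂t = -8t - 2s - 1 = 0 and ∂f/∂s = -2t - 6s + 7 = 0, so (t, s) = (-5/11, 29/22).
The Hessian has f_{tt} = -8, f_{ss} = -6, f_{ts} = -2, giving D = 44 > 0 with f_{tt} < 0, so the point is a local maximum.
f(-5/11, 29/22) = 301/44.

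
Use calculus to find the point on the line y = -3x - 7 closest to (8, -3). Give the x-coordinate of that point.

Minimize D(x)^2 = (x - 8)^2 + (-3x - 4)^2.
d/dx[D^2] = 2(x - 8) + 2·(-3)·(-3x - 4) = 0 ⇒ x = -2/5.
Then y = -29/5 and the distance is √(392/5) ≈ 8.8544.

-2/5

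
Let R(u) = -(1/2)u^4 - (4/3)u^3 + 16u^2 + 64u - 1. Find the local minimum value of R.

R'(u) = -2u^3 - 4u^2 + 32u + 64. Setting R'(u) = 0 gives u ∈ {-4, -2, 4}.
Second-derivative test with R''(u) = -6u^2 - 8u + 32: R''(-4) = -32 < 0 ⇒ local maximum; R''(-2) = 24 > 0 ⇒ local minimum; R''(4) = -96 < 0 ⇒ local maximum.
The local minimum is R(-2) = -187/3.

-187/3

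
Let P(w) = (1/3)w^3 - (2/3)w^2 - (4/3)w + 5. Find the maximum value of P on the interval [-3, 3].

445/81

The derivative is w^2 - (4/3)w - 4/3, which vanishes at w = -2/3 and w = 2.
Candidates: P(-3) = -6; P(-2/3) = 445/81; P(2) = 7/3; P(3) = 4.
The maximum over the interval is 445/81, attained at w = -2/3.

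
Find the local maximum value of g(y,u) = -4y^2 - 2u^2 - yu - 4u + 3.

157/31

∂g/∂y = -8y - u = 0 and ∂g/∂u = -y - 4u - 4 = 0, so (y, u) = (4/31, -32/31).
The Hessian has g_{yy} = -8, g_{uu} = -4, g_{yu} = -1, giving D = 31 > 0 with g_{yy} < 0, so the point is a local maximum.
g(4/31, -32/31) = 157/31.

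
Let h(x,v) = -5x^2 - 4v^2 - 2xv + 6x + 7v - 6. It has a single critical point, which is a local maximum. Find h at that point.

∂h/∂x = -10x - 2v + 6 = 0 and ∂h/∂v = -2x - 8v + 7 = 0, so (x, v) = (17/38, 29/38).
The Hessian has h_{xx} = -10, h_{vv} = -8, h_{xv} = -2, giving D = 76 > 0 with h_{xx} < 0, so the point is a local maximum.
h(17/38, 29/38) = -151/76.

-151/76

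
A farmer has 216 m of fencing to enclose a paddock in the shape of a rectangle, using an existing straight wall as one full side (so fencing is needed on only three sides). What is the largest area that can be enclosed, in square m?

5832

Let the sides perpendicular to the wall have length x and the parallel side y, so 2x + y = 216 and the area is A = xy = x(216 − 2x).
A'(x) = 216 − 4x = 0 gives x = 54, and A''(x) = −4 < 0 confirms a maximum.
Then y = 216 − 2·54 = 108 and A = 5832.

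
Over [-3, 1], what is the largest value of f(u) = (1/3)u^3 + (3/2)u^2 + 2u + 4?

The derivative is u^2 + 3u + 2, which vanishes at u = -2 and u = -1.
Candidates: f(-3) = 5/2, f(-2) = 10/3, f(-1) = 19/6, f(1) = 47/6.
Hence the absolute maximum is 47/6 at u = 1.

47/6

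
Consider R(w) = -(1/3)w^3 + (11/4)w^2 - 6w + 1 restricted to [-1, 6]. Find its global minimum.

-8

The derivative is -w^2 + (11/2)w - 6, which vanishes at w = 3/2 and w = 4.
Compare values at every candidate in [-1, 6]: R(-1) = 121/12,  R(3/2) = -47/16,  R(4) = -1/3,  R(6) = -8.
The minimum over the interval is -8, attained at w = 6.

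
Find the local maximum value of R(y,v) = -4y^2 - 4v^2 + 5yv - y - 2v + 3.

∂R/∂y = -8y + 5v - 1 = 0 and ∂R/∂v = 5y - 8v - 2 = 0, so (y, v) = (-6/13, -7/13).
The Hessian has R_{yy} = -8, R_{vv} = -8, R_{yv} = 5, giving D = 39 > 0 with R_{yy} < 0, so the point is a local maximum.
R(-6/13, -7/13) = 49/13.

49/13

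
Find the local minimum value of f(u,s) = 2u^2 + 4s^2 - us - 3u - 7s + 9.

4

∂f/∂u = 4u - s - 3 = 0 and ∂f/∂s = -u + 8s - 7 = 0, so (u, s) = (1, 1).
The Hessian has f_{uu} = 4, f_{ss} = 8, f_{us} = -1, giving D = 31 > 0 with f_{uu} > 0, so the point is a local minimum.
f(1, 1) = 4.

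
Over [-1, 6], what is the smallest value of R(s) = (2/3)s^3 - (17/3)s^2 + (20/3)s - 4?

-29

The derivative is 2s^2 - (34/3)s + 20/3, which vanishes at s = 2/3 and s = 5.
Compare values at every candidate in [-1, 6]: R(-1) = -17, R(2/3) = -152/81, R(5) = -29, R(6) = -24.
So the minimum is R(5) = -29.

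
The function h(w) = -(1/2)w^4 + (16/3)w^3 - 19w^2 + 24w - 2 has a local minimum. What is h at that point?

h'(w) = -2w^3 + 16w^2 - 38w + 24 = 0 at w = 1, 3, 4.
h''(w) = -6w^2 + 32w - 38. h''(1) = -12 < 0 ⇒ local maximum; h''(3) = 4 > 0 ⇒ local minimum; h''(4) = -6 < 0 ⇒ local maximum.
So the local minimum value is h(3) = 5/2.

5/2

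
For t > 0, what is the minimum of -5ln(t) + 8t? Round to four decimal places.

7.3500

f'(t) = -5/t + 8 = 0 gives t = 5/8.
f''(t) = 5/t², which is positive for t > 0, so this is a local minimum.
f(5/8) = -5·ln(5/8) + 5 ≈ 7.3500.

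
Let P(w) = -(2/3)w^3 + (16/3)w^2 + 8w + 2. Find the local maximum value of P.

98

P'(w) = -2w^2 + (32/3)w + 8. Setting P'(w) = 0 gives w ∈ {-2/3, 6}.
Since P''(w) = -4w + 32/3, we get P''(-2/3) = 40/3 > 0 ⇒ local minimum; P''(6) = -40/3 < 0 ⇒ local maximum.
So the local maximum value is P(6) = 98.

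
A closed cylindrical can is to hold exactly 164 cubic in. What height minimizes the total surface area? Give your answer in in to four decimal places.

With radius r and height h, πr²h = 164 so h = 164/(πr²), and S(r) = 2πr² + 2πrh = 2πr² + 2·164/r.
S'(r) = 4πr − 2·164/r² = 0 ⇒ r³ = 164/(2π), so r ≈ 2.9663 and h = 2r ≈ 5.9327.
S''(r) = 4π + 4·164/r³ > 0, so this is the minimum; S ≈ 165.8608.

5.9327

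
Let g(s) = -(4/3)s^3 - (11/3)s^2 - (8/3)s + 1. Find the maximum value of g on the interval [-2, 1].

7/3

The derivative is -4s^2 - (22/3)s - 8/3, which vanishes at s = -4/3 and s = -1/2.
Compare values at every candidate in [-2, 1]: g(-2) = 7/3,  g(-4/3) = 97/81,  g(-1/2) = 19/12,  g(1) = -20/3.
So the maximum is g(-2) = 7/3.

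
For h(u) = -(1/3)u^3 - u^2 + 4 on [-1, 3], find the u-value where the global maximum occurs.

Differentiating, h'(u) = -u^2 - 2u; whose only zero in [-1, 3] is u = 0.
Candidates: h(-1) = 10/3,  h(0) = 4,  h(3) = -14.
So the maximum is h(0) = 4.

0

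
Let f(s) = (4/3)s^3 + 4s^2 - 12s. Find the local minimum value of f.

f'(s) = 4s^2 + 8s - 12 = 0 at s = -3, 1.
Second-derivative test with f''(s) = 8s + 8: f''(-3) = -16 < 0 ⇒ local maximum; f''(1) = 16 > 0 ⇒ local minimum.
Thus f has its local minimum at s = 1, with value -20/3.

-20/3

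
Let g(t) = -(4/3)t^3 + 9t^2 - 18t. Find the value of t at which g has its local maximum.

3

Critical points: g'(t) = -4t^2 + 18t - 18 vanishes at t = 3/2, 3.
Since g''(t) = -8t + 18, we get g''(3/2) = 6 > 0 ⇒ local minimum; g''(3) = -6 < 0 ⇒ local maximum.
The local maximum is g(3) = -9.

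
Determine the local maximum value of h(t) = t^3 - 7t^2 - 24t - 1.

h'(t) = 3t^2 - 14t - 24 = 0 at t = -4/3, 6.
Since h''(t) = 6t - 14, we get h''(-4/3) = -22 < 0 ⇒ local maximum; h''(6) = 22 > 0 ⇒ local minimum.
Thus h has its local maximum at t = -4/3, with value 437/27.

437/27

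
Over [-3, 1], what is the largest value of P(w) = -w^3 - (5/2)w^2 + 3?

15/2

The derivative is -3w^2 - 5w, which vanishes at w = -5/3 and w = 0.
Compare values at every candidate in [-3, 1]: P(-3) = 15/2,  P(-5/3) = 37/54,  P(0) = 3,  P(1) = -1/2.
The maximum over the interval is 15/2, attained at w = -3.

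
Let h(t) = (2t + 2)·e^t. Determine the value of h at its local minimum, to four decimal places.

-0.2707

By the product rule, h'(t) = (2t + 4)·e^t. Since e^t > 0, the only critical point is t = -2.
h''(-2) has the same sign as 2 > 0, so this is a local minimum.
h(-2) = (-2)·e^(-2) ≈ -0.2707.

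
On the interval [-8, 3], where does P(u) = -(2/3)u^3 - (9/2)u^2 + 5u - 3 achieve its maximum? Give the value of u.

-8

P'(u) = -2u^2 - 9u + 5, which vanishes at u = -5 and u = 1/2.
Compare values at every candidate in [-8, 3]: P(-8) = 31/3, P(-5) = -343/6, P(1/2) = -41/24, P(3) = -93/2.
Hence the absolute maximum is 31/3 at u = -8.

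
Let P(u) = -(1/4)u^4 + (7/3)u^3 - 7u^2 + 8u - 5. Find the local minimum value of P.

-7/3

Critical points: P'(u) = -u^3 + 7u^2 - 14u + 8 vanishes at u = 1, 2, 4.
Second-derivative test with P''(u) = -3u^2 + 14u - 14: P''(1) = -3 < 0 ⇒ local maximum; P''(2) = 2 > 0 ⇒ local minimum; P''(4) = -6 < 0 ⇒ local maximum.
The local minimum is P(2) = -7/3.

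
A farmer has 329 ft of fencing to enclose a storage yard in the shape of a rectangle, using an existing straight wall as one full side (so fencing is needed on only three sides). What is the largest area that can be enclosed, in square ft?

108241/8

Let the sides perpendicular to the wall have length x and the parallel side y, so 2x + y = 329 and the area is A = xy = x(329 − 2x).
A'(x) = 329 − 4x = 0 gives x = 329/4, and A''(x) = −4 < 0 confirms a maximum.
Then y = 329 − 2·329/4 = 329/2 and A = 108241/8.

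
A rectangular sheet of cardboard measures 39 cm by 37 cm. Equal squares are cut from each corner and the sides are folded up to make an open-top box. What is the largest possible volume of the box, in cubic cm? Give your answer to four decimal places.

With cut size x, the volume is V(x) = x(39 − 2x)(37 − 2x) for 0 < x < 18.5.
V'(x) = 12x^2 − 304x + 1443. Setting V'(x) = 0 gives x ≈ 6.3268 (the root in (0, 18.5)).
V''(x) = 24x − 304 is negative there, so this is the maximum; V ≈ 4058.2625.

4058.2625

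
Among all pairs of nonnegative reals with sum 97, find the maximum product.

With x + y = 97, the product is P(x) = x(97 − x).
P'(x) = 97 − 2x = 0 gives x = 97/2; P'' = −2 < 0, so this is the maximum.
P = 97/2·97/2 = 9409/4.

9409/4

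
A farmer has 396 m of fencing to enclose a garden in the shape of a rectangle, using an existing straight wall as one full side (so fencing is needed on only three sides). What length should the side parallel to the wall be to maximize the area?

198

Let the sides perpendicular to the wall have length x and the parallel side y, so 2x + y = 396 and the area is A = xy = x(396 − 2x).
A'(x) = 396 − 4x = 0 gives x = 99, and A''(x) = −4 < 0 confirms a maximum.
Then y = 396 − 2·99 = 198 and A = 19602.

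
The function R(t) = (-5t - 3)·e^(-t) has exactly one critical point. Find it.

Differentiating with the product rule gives R'(t) = (5t - 2)·e^(-t). Since e^(-t) > 0, the only critical point is t = 2/5.
R''(2/5) has the same sign as 5 > 0, so this is a local minimum.
R(2/5) = (-5)·e^(-2/5) ≈ -3.3516.

2/5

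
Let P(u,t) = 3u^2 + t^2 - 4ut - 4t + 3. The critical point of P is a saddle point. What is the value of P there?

15

∂P/∂u = 6u - 4t = 0 and ∂P/∂t = -4u + 2t - 4 = 0, so (u, t) = (-4, -6).
The Hessian has P_{uu} = 6, P_{tt} = 2, P_{ut} = -4, giving D = -4 < 0, so the point is a saddle point.
P(-4, -6) = 15.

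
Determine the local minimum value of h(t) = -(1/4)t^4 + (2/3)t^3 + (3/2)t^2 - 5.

-5

h'(t) = -t^3 + 2t^2 + 3t. Setting h'(t) = 0 gives t ∈ {-1, 0, 3}.
Since h''(t) = -3t^2 + 4t + 3, we get h''(-1) = -4 < 0 ⇒ local maximum; h''(0) = 3 > 0 ⇒ local minimum; h''(3) = -12 < 0 ⇒ local maximum.
The local minimum is h(0) = -5.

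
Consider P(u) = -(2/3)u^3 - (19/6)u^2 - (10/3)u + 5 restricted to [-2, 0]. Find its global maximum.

P'(u) = -2u^2 - (19/3)u - 10/3, whose only zero in [-2, 0] is u = -2/3.
Evaluating at the critical points and endpoints: P(-2) = 13/3,  P(-2/3) = 487/81,  P(0) = 5.
The maximum over the interval is 487/81, attained at u = -2/3.

487/81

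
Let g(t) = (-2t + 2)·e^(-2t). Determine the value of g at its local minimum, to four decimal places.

-0.0498

By the product rule, g'(t) = (4t - 6)·e^(-2t). Since e^(-2t) > 0, the only critical point is t = 3/2.
g''(3/2) has the same sign as 4 > 0, so this is a local minimum.
g(3/2) = (-1)·e^(-3) ≈ -0.0498.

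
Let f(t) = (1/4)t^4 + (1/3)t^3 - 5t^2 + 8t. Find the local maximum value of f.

Critical points: f'(t) = t^3 + t^2 - 10t + 8 vanishes at t = -4, 1, 2.
Second-derivative test with f''(t) = 3t^2 + 2t - 10: f''(-4) = 30 > 0 ⇒ local minimum; f''(1) = -5 < 0 ⇒ local maximum; f''(2) = 6 > 0 ⇒ local minimum.
Thus f has its local maximum at t = 1, with value 43/12.

43/12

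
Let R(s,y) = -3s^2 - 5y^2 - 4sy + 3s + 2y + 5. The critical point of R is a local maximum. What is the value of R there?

∂R/∂s = -6s - 4y + 3 = 0 and ∂R/∂y = -4s - 10y + 2 = 0, so (s, y) = (1/2, 0).
The Hessian has R_{ss} = -6, R_{yy} = -10, R_{sy} = -4, giving D = 44 > 0 with R_{ss} < 0, so the point is a local maximum.
R(1/2, 0) = 23/4.

23/4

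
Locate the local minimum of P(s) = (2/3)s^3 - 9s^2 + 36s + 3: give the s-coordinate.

6

P'(s) = 2s^2 - 18s + 36. Setting P'(s) = 0 gives s ∈ {3, 6}.
Since P''(s) = 4s - 18, we get P''(3) = -6 < 0 ⇒ local maximum; P''(6) = 6 > 0 ⇒ local minimum.
Thus P has its local minimum at s = 6, with value 39.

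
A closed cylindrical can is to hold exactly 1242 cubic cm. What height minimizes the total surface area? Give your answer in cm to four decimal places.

11.6505

With radius r and height h, πr²h = 1242 so h = 1242/(πr²), and S(r) = 2πr² + 2πrh = 2πr² + 2·1242/r.
S'(r) = 4πr − 2·1242/r² = 0 ⇒ r³ = 1242/(2π), so r ≈ 5.8252 and h = 2r ≈ 11.6505.
S''(r) = 4π + 4·1242/r³ > 0, so this is the minimum; S ≈ 639.6302.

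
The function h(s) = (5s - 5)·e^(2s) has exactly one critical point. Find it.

1/2

By the product rule, h'(s) = (10s - 5)·e^(2s). Since e^(2s) > 0, the only critical point is s = 1/2.
h''(1/2) has the same sign as 10 > 0, so this is a local minimum.
h(1/2) = (-5/2)·e^(1) ≈ -6.7957.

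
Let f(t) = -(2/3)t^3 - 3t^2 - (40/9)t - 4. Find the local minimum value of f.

-149/81

Critical points: f'(t) = -2t^2 - 6t - 40/9 vanishes at t = -5/3, -4/3.
Second-derivative test with f''(t) = -4t - 6: f''(-5/3) = 2/3 > 0 ⇒ local minimum; f''(-4/3) = -2/3 < 0 ⇒ local maximum.
Thus f has its local minimum at t = -5/3, with value -149/81.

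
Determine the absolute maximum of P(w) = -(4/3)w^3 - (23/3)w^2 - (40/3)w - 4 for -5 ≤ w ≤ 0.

The derivative is -4w^2 - (46/3)w - 40/3, which vanishes at w = -5/2 and w = -4/3.
Candidates: P(-5) = 113/3,  P(-5/2) = 9/4,  P(-4/3) = 268/81,  P(0) = -4.
Hence the absolute maximum is 113/3 at w = -5.

113/3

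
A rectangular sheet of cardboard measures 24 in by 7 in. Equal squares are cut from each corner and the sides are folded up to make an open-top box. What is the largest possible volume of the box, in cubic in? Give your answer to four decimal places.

126.4646

With cut size x, the volume is V(x) = x(24 − 2x)(7 − 2x) for 0 < x < 3.5.
V'(x) = 12x^2 − 124x + 168. Setting V'(x) = 0 gives x ≈ 1.6037 (the root in (0, 3.5)).
V''(x) = 24x − 124 is negative there, so this is the maximum; V ≈ 126.4646.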